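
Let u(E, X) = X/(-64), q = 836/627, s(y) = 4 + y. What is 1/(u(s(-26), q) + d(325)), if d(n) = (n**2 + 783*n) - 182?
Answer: 48/17276063 ≈ 2.7784e-6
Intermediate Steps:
q = 4/3 (q = 836*(1/627) = 4/3 ≈ 1.3333)
u(E, X) = -X/64 (u(E, X) = X*(-1/64) = -X/64)
d(n) = -182 + n**2 + 783*n
1/(u(s(-26), q) + d(325)) = 1/(-1/64*4/3 + (-182 + 325**2 + 783*325)) = 1/(-1/48 + (-182 + 105625 + 254475)) = 1/(-1/48 + 359918) = 1/(17276063/48) = 48/17276063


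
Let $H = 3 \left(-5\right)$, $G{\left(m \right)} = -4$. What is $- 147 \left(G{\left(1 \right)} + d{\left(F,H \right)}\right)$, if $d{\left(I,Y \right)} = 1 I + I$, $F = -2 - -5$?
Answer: $-294$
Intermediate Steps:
$F = 3$ ($F = -2 + 5 = 3$)
$H = -15$
$d{\left(I,Y \right)} = 2 I$ ($d{\left(I,Y \right)} = I + I = 2 I$)
$- 147 \left(G{\left(1 \right)} + d{\left(F,H \right)}\right) = - 147 \left(-4 + 2 \cdot 3\right) = - 147 \left(-4 + 6\right) = \left(-147\right) 2 = -294$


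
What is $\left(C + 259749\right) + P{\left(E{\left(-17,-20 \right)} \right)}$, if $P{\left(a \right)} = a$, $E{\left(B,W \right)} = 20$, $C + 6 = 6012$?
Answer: $265775$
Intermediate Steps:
$C = 6006$ ($C = -6 + 6012 = 6006$)
$\left(C + 259749\right) + P{\left(E{\left(-17,-20 \right)} \right)} = \left(6006 + 259749\right) + 20 = 265755 + 20 = 265775$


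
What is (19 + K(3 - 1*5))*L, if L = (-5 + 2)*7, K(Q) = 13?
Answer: -672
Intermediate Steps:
L = -21 (L = -3*7 = -21)
(19 + K(3 - 1*5))*L = (19 + 13)*(-21) = 32*(-21) = -672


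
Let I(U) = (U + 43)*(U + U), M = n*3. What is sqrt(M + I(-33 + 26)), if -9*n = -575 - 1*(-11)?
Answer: 2*I*sqrt(79) ≈ 17.776*I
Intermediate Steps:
n = 188/3 (n = -(-575 - 1*(-11))/9 = -(-575 + 11)/9 = -1/9*(-564) = 188/3 ≈ 62.667)
M = 188 (M = (188/3)*3 = 188)
I(U) = 2*U*(43 + U) (I(U) = (43 + U)*(2*U) = 2*U*(43 + U))
sqrt(M + I(-33 + 26)) = sqrt(188 + 2*(-33 + 26)*(43 + (-33 + 26))) = sqrt(188 + 2*(-7)*(43 - 7)) = sqrt(188 + 2*(-7)*36) = sqrt(188 - 504) = sqrt(-316) = 2*I*sqrt(79)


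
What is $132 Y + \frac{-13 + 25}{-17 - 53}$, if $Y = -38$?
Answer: $- \frac{175566}{35} \approx -5016.2$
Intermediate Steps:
$132 Y + \frac{-13 + 25}{-17 - 53} = 132 \left(-38\right) + \frac{-13 + 25}{-17 - 53} = -5016 + \frac{12}{-70} = -5016 + 12 \left(- \frac{1}{70}\right) = -5016 - \frac{6}{35} = - \frac{175566}{35}$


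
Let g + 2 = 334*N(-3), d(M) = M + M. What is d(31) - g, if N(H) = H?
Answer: 1066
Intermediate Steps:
d(M) = 2*M
g = -1004 (g = -2 + 334*(-3) = -2 - 1002 = -1004)
d(31) - g = 2*31 - 1*(-1004) = 62 + 1004 = 1066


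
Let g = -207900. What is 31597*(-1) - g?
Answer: 176303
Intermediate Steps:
31597*(-1) - g = 31597*(-1) - 1*(-207900) = -31597 + 207900 = 176303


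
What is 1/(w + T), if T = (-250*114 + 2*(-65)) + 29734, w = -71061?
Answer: -1/69957 ≈ -1.4294e-5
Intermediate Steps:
T = 1104 (T = (-28500 - 130) + 29734 = -28630 + 29734 = 1104)
1/(w + T) = 1/(-71061 + 1104) = 1/(-69957) = -1/69957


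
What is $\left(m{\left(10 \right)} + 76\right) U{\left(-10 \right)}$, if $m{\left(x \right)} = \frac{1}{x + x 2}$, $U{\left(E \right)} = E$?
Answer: $- \frac{2281}{3} \approx -760.33$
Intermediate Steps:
$m{\left(x \right)} = \frac{1}{3 x}$ ($m{\left(x \right)} = \frac{1}{x + 2 x} = \frac{1}{3 x}$)
$\left(m{\left(10 \right)} + 76\right) U{\left(-10 \right)} = \left(\frac{1}{3 \cdot 10} + 76\right) \left(-10\right) = \left(\frac{1}{3} \cdot \frac{1}{10} + 76\right) \left(-10\right) = \left(\frac{1}{30} + 76\right) \left(-10\right) = \frac{2281}{30} \left(-10\right) = - \frac{2281}{3}$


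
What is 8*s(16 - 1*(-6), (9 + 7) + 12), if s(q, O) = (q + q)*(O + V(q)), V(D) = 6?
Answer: 11968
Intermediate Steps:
s(q, O) = 2*q*(6 + O) (s(q, O) = (q + q)*(O + 6) = (2*q)*(6 + O) = 2*q*(6 + O))
8*s(16 - 1*(-6), (9 + 7) + 12) = 8*(2*(16 - 1*(-6))*(6 + ((9 + 7) + 12))) = 8*(2*(16 + 6)*(6 + (16 + 12))) = 8*(2*22*(6 + 28)) = 8*(2*22*34) = 8*1496 = 11968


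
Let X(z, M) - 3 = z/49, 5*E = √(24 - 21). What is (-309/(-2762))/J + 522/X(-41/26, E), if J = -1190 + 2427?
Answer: 2272131842961/12918141914 ≈ 175.89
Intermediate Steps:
E = √3/5 (E = √(24 - 21)/5 = √3/5 ≈ 0.34641)
X(z, M) = 3 + z/49
J = 1237
(-309/(-2762))/J + 522/X(-41/26, E) = -309/(-2762)/1237 + 522/(3 + (-41/26)/49) = -309*(-1/2762)*(1/1237) + 522/(3 + (-41*1/26)/49) = (309/2762)*(1/1237) + 522/(3 + (1/49)*(-41/26)) = 309/3416594 + 522/(3 - 41/1274) = 309/3416594 + 522/(3781/1274) = 309/3416594 + 522*(1274/3781) = 309/3416594 + 665028/3781 = 2272131842961/12918141914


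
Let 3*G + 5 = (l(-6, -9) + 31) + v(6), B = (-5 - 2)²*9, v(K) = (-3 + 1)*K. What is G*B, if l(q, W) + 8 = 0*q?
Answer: 882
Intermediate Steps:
v(K) = -2*K
l(q, W) = -8 (l(q, W) = -8 + 0*q = -8 + 0 = -8)
B = 441 (B = (-7)²*9 = 49*9 = 441)
G = 2 (G = -5/3 + ((-8 + 31) - 2*6)/3 = -5/3 + (23 - 12)/3 = -5/3 + (⅓)*11 = -5/3 + 11/3 = 2)
G*B = 2*441 = 882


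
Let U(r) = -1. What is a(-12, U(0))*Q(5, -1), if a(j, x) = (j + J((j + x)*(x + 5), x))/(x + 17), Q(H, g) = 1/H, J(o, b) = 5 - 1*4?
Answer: -11/80 ≈ -0.13750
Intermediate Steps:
J(o, b) = 1 (J(o, b) = 5 - 4 = 1)
a(j, x) = (1 + j)/(17 + x) (a(j, x) = (j + 1)/(x + 17) = (1 + j)/(17 + x))
a(-12, U(0))*Q(5, -1) = ((1 - 12)/(17 - 1))/5 = (-11/16)*(⅕) = ((1/16)*(-11))*(⅕) = -11/16*⅕ = -11/80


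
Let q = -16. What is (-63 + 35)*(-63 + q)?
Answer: 2212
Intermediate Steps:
(-63 + 35)*(-63 + q) = (-63 + 35)*(-63 - 16) = -28*(-79) = 2212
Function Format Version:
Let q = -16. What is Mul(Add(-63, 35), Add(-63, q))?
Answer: 2212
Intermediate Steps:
Mul(Add(-63, 35), Add(-63, q)) = Mul(Add(-63, 35), Add(-63, -16)) = Mul(-28, -79) = 2212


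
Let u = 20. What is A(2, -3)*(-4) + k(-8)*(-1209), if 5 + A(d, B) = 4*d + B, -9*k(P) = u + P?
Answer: 1612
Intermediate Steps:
k(P) = -20/9 - P/9 (k(P) = -(20 + P)/9 = -20/9 - P/9)
A(d, B) = -5 + B + 4*d (A(d, B) = -5 + (4*d + B) = -5 + (B + 4*d) = -5 + B + 4*d)
A(2, -3)*(-4) + k(-8)*(-1209) = (-5 - 3 + 4*2)*(-4) + (-20/9 - ⅑*(-8))*(-1209) = (-5 - 3 + 8)*(-4) + (-20/9 + 8/9)*(-1209) = 0*(-4) - 4/3*(-1209) = 0 + 1612 = 1612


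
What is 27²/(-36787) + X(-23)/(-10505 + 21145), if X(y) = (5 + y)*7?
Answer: -885123/27958120 ≈ -0.031659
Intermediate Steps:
X(y) = 35 + 7*y
27²/(-36787) + X(-23)/(-10505 + 21145) = 27²/(-36787) + (35 + 7*(-23))/(-10505 + 21145) = 729*(-1/36787) + (35 - 161)/10640 = -729/36787 - 126*1/10640 = -729/36787 - 9/760 = -885123/27958120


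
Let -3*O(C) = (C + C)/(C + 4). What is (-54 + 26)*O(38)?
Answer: 152/9 ≈ 16.889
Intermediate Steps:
O(C) = -2*C/(3*(4 + C)) (O(C) = -(C + C)/(3*(C + 4)) = -2*C/(3*(4 + C)))
(-54 + 26)*O(38) = (-54 + 26)*(-2*38/(12 + 3*38)) = -(-56)*38/(12 + 114) = -(-56)*38/126 = -28*(-38/63) = 152/9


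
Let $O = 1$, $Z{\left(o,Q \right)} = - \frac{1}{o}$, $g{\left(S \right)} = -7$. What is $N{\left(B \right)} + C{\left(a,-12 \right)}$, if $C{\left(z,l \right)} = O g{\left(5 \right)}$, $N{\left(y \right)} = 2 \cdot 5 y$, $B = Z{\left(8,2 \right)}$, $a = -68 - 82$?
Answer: $- \frac{33}{4} \approx -8.25$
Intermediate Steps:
$a = -150$
$B = - \frac{1}{8} \approx -0.125$
$N{\left(y \right)} = 10 y$
$C{\left(z,l \right)} = -7$ ($C{\left(z,l \right)} = 1 \left(-7\right) = -7$)
$N{\left(B \right)} + C{\left(a,-12 \right)} = 10 \left(- \frac{1}{8}\right) - 7 = - \frac{5}{4} - 7 = - \frac{33}{4}$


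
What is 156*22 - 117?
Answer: 3315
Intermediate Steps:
156*22 - 117 = 3432 - 117 = 3315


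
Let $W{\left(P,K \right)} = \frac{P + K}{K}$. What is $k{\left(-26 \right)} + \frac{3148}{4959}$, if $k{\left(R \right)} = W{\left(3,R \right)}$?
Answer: $\frac{195905}{128934} \approx 1.5194$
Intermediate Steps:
$W{\left(P,K \right)} = \frac{K + P}{K}$
$k{\left(R \right)} = \frac{3 + R}{R}$ ($k{\left(R \right)} = \frac{R + 3}{R} = \frac{3 + R}{R}$)
$k{\left(-26 \right)} + \frac{3148}{4959} = \frac{3 - 26}{-26} + \frac{3148}{4959} = \left(- \frac{1}{26}\right) \left(-23\right) + 3148 \cdot \frac{1}{4959} = \frac{23}{26} + \frac{3148}{4959} = \frac{195905}{128934}$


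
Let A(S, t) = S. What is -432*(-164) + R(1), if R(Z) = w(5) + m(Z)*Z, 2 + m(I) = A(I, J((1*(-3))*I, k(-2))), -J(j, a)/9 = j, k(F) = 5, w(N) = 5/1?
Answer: 70852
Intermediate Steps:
w(N) = 5 (w(N) = 5*1 = 5)
J(j, a) = -9*j
m(I) = -2 + I
R(Z) = 5 + Z*(-2 + Z) (R(Z) = 5 + (-2 + Z)*Z = 5 + Z*(-2 + Z))
-432*(-164) + R(1) = -432*(-164) + (5 + 1*(-2 + 1)) = 70848 + (5 + 1*(-1)) = 70848 + (5 - 1) = 70848 + 4 = 70852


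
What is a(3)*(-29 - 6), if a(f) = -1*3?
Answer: 105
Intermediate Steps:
a(f) = -3
a(3)*(-29 - 6) = -3*(-29 - 6) = -3*(-35) = 105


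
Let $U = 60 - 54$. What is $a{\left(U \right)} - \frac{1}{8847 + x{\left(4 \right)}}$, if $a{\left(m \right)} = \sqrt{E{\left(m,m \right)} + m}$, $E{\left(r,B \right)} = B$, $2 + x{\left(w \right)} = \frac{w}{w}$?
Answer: $- \frac{1}{8846} + 2 \sqrt{3} \approx 3.464$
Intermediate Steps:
$x{\left(w \right)} = -1$ ($x{\left(w \right)} = -2 + \frac{w}{w} = -2 + 1 = -1$)
$U = 6$
$a{\left(m \right)} = \sqrt{2} \sqrt{m}$ ($a{\left(m \right)} = \sqrt{m + m} = \sqrt{2 m} = \sqrt{2} \sqrt{m}$)
$a{\left(U \right)} - \frac{1}{8847 + x{\left(4 \right)}} = \sqrt{2} \sqrt{6} - \frac{1}{8847 - 1} = 2 \sqrt{3} - \frac{1}{8846} = - \frac{1}{8846} + 2 \sqrt{3}$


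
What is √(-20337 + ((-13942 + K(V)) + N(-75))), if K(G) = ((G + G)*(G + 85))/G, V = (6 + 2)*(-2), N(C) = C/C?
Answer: 2*I*√8535 ≈ 184.77*I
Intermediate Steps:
N(C) = 1
V = -16 (V = 8*(-2) = -16)
K(G) = 170 + 2*G (K(G) = ((2*G)*(85 + G))/G = (2*G*(85 + G))/G = 170 + 2*G)
√(-20337 + ((-13942 + K(V)) + N(-75))) = √(-20337 + ((-13942 + (170 + 2*(-16))) + 1)) = √(-20337 + ((-13942 + (170 - 32)) + 1)) = √(-20337 + ((-13942 + 138) + 1)) = √(-20337 + (-13804 + 1)) = √(-20337 - 13803) = √(-34140) = 2*I*√8535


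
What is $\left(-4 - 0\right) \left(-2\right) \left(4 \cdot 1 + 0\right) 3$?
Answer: $96$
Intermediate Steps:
$\left(-4 - 0\right) \left(-2\right) \left(4 \cdot 1 + 0\right) 3 = \left(-4 + 0\right) \left(-2\right) \left(4 + 0\right) 3 = \left(-4\right) \left(-2\right) 4 \cdot 3 = 8 \cdot 12 = 96$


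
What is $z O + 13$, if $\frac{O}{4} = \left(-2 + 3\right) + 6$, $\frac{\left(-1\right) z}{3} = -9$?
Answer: $769$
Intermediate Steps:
$z = 27$ ($z = \left(-3\right) \left(-9\right) = 27$)
$O = 28$ ($O = 4 \left(\left(-2 + 3\right) + 6\right) = 4 \left(1 + 6\right) = 4 \cdot 7 = 28$)
$z O + 13 = 27 \cdot 28 + 13 = 756 + 13 = 769$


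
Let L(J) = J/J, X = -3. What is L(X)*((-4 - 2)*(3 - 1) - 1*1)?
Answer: -13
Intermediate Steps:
L(J) = 1
L(X)*((-4 - 2)*(3 - 1) - 1*1) = 1*((-4 - 2)*(3 - 1) - 1*1) = 1*(-6*2 - 1) = 1*(-12 - 1) = 1*(-13) = -13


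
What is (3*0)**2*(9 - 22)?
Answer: 0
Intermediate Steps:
(3*0)**2*(9 - 22) = 0**2*(-13) = 0*(-13) = 0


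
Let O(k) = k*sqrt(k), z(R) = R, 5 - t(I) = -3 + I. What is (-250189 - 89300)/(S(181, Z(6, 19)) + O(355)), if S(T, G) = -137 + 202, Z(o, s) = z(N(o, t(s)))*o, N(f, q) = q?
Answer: 1471119/2982310 - 8034573*sqrt(355)/2982310 ≈ -50.267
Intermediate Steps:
t(I) = 8 - I (t(I) = 5 - (-3 + I) = 5 + (3 - I) = 8 - I)
O(k) = k**(3/2)
Z(o, s) = o*(8 - s) (Z(o, s) = (8 - s)*o = o*(8 - s))
S(T, G) = 65
(-250189 - 89300)/(S(181, Z(6, 19)) + O(355)) = (-250189 - 89300)/(65 + 355**(3/2)) = -339489/(65 + 355*sqrt(355))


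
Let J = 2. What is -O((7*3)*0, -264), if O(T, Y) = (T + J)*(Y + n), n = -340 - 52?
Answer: 1312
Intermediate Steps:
n = -392
O(T, Y) = (-392 + Y)*(2 + T) (O(T, Y) = (T + 2)*(Y - 392) = (2 + T)*(-392 + Y) = (-392 + Y)*(2 + T))
-O((7*3)*0, -264) = -(-784 - 392*7*3*0 + 2*(-264) + ((7*3)*0)*(-264)) = -(-784 - 8232*0 - 528 + (21*0)*(-264)) = -(-784 - 392*0 - 528 + 0*(-264)) = -(-784 + 0 - 528 + 0) = -1*(-1312) = 1312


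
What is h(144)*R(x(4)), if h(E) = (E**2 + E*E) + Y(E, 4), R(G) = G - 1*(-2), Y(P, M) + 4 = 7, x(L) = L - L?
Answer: 82950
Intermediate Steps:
x(L) = 0
Y(P, M) = 3 (Y(P, M) = -4 + 7 = 3)
R(G) = 2 + G (R(G) = G + 2 = 2 + G)
h(E) = 3 + 2*E**2 (h(E) = (E**2 + E*E) + 3 = (E**2 + E**2) + 3 = 2*E**2 + 3 = 3 + 2*E**2)
h(144)*R(x(4)) = (3 + 2*144**2)*(2 + 0) = (3 + 2*20736)*2 = (3 + 41472)*2 = 41475*2 = 82950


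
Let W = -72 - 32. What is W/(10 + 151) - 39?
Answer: -6383/161 ≈ -39.646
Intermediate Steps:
W = -104
W/(10 + 151) - 39 = -104/(10 + 151) - 39 = -104/161 - 39 = -6383/161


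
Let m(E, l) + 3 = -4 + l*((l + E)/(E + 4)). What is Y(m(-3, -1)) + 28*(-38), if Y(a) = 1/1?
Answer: -1063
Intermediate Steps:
m(E, l) = -7 + l*(E + l)/(4 + E) (m(E, l) = -3 + (-4 + l*((l + E)/(E + 4))) = -3 + (-4 + l*((E + l)/(4 + E))) = -3 + (-4 + l*(E + l)/(4 + E)) = -7 + l*(E + l)/(4 + E))
Y(a) = 1
Y(m(-3, -1)) + 28*(-38) = 1 + 28*(-38) = 1 - 1064 = -1063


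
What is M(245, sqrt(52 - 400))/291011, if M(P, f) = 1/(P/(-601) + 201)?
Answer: 601/35083122116 ≈ 1.7131e-8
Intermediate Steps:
M(P, f) = 1/(201 - P/601) (M(P, f) = 1/(P*(-1/601) + 201) = 1/(-P/601 + 201) = 1/(201 - P/601))
M(245, sqrt(52 - 400))/291011 = -601/(-120801 + 245)/291011 = -601/(-120556)*(1/291011) = -601*(-1/120556)*(1/291011) = (601/120556)*(1/291011) = 601/35083122116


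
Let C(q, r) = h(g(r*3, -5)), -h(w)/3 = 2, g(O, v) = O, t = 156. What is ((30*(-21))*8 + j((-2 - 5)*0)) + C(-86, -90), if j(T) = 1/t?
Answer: -787175/156 ≈ -5046.0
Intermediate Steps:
h(w) = -6 (h(w) = -3*2 = -6)
C(q, r) = -6
j(T) = 1/156
((30*(-21))*8 + j((-2 - 5)*0)) + C(-86, -90) = ((30*(-21))*8 + 1/156) - 6 = (-630*8 + 1/156) - 6 = (-5040 + 1/156) - 6 = -786239/156 - 6 = -787175/156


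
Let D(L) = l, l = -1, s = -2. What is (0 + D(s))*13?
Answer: -13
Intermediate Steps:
D(L) = -1
(0 + D(s))*13 = (0 - 1)*13 = -1*13 = -13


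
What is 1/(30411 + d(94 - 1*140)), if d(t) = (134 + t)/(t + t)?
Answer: 23/699431 ≈ 3.2884e-5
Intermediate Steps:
d(t) = (134 + t)/(2*t) (d(t) = (134 + t)/((2*t)) = (134 + t)*(1/(2*t)) = (134 + t)/(2*t))
1/(30411 + d(94 - 1*140)) = 1/(30411 + (134 + (94 - 1*140))/(2*(94 - 1*140))) = 1/(30411 + (134 + (94 - 140))/(2*(94 - 140))) = 1/(30411 + (½)*(134 - 46)/(-46)) = 1/(30411 + (½)*(-1/46)*88) = 1/(30411 - 22/23) = 1/(699431/23) = 23/699431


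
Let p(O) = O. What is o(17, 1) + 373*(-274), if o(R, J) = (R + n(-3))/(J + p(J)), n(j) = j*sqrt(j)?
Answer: -204387/2 - 3*I*sqrt(3)/2 ≈ -1.0219e+5 - 2.5981*I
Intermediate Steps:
n(j) = j**(3/2)
o(R, J) = (R - 3*I*sqrt(3))/(2*J) (o(R, J) = (R + (-3)**(3/2))/(J + J) = (R - 3*I*sqrt(3))/((2*J)) = (R - 3*I*sqrt(3))*(1/(2*J)) = (R - 3*I*sqrt(3))/(2*J))
o(17, 1) + 373*(-274) = (1/2)*(17 - 3*I*sqrt(3))/1 + 373*(-274) = (1/2)*1*(17 - 3*I*sqrt(3)) - 102202 = (17/2 - 3*I*sqrt(3)/2) - 102202 = -204387/2 - 3*I*sqrt(3)/2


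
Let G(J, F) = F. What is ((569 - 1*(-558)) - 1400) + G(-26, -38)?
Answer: -311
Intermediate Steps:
((569 - 1*(-558)) - 1400) + G(-26, -38) = ((569 - 1*(-558)) - 1400) - 38 = ((569 + 558) - 1400) - 38 = (1127 - 1400) - 38 = -273 - 38 = -311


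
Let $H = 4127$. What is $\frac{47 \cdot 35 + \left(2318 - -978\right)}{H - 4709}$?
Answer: $- \frac{1647}{194} \approx -8.4897$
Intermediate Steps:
$\frac{47 \cdot 35 + \left(2318 - -978\right)}{H - 4709} = \frac{47 \cdot 35 + \left(2318 - -978\right)}{4127 - 4709} = \frac{1645 + \left(2318 + 978\right)}{-582} = \left(1645 + 3296\right) \left(- \frac{1}{582}\right) = 4941 \left(- \frac{1}{582}\right) = - \frac{1647}{194}$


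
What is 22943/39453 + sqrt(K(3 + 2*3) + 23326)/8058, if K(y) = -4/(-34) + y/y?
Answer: 22943/39453 + sqrt(6741537)/136986 ≈ 0.60048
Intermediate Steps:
K(y) = 19/17 (K(y) = -4*(-1/34) + 1 = 2/17 + 1 = 19/17)
22943/39453 + sqrt(K(3 + 2*3) + 23326)/8058 = 22943/39453 + sqrt(19/17 + 23326)/8058 = 22943*(1/39453) + sqrt(396561/17)*(1/8058) = 22943/39453 + (sqrt(6741537)/17)*(1/8058) = 22943/39453 + sqrt(6741537)/136986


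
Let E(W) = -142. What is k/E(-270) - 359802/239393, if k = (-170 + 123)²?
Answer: -579911021/33993806 ≈ -17.059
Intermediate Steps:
k = 2209 (k = (-47)² = 2209)
k/E(-270) - 359802/239393 = 2209/(-142) - 359802/239393 = 2209*(-1/142) - 359802*1/239393 = -2209/142 - 359802/239393 = -579911021/33993806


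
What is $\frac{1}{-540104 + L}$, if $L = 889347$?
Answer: $\frac{1}{349243} \approx 2.8633 \cdot 10^{-6}$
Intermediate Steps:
$\frac{1}{-540104 + L} = \frac{1}{-540104 + 889347} = \frac{1}{349243}$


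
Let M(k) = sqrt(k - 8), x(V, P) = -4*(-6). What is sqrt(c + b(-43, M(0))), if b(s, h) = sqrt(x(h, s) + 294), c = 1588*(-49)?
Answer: sqrt(-77812 + sqrt(318)) ≈ 278.92*I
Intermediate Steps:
x(V, P) = 24
M(k) = sqrt(-8 + k)
c = -77812
b(s, h) = sqrt(318) (b(s, h) = sqrt(24 + 294) = sqrt(318))
sqrt(c + b(-43, M(0))) = sqrt(-77812 + sqrt(318))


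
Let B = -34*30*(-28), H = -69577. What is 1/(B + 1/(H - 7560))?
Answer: 77137/2203032719 ≈ 3.5014e-5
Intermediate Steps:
B = 28560 (B = -1020*(-28) = 28560)
1/(B + 1/(H - 7560)) = 1/(28560 + 1/(-69577 - 7560)) = 1/(28560 + 1/(-77137)) = 1/(28560 - 1/77137) = 1/(2203032719/77137) = 77137/2203032719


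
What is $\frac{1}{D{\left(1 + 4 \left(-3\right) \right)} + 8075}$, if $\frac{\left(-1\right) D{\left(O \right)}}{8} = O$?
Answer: $\frac{1}{8163} \approx 0.0001225$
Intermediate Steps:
$D{\left(O \right)} = - 8 O$
$\frac{1}{D{\left(1 + 4 \left(-3\right) \right)} + 8075} = \frac{1}{- 8 \left(1 + 4 \left(-3\right)\right) + 8075} = \frac{1}{- 8 \left(1 - 12\right) + 8075} = \frac{1}{\left(-8\right) \left(-11\right) + 8075} = \frac{1}{88 + 8075} = \frac{1}{8163}$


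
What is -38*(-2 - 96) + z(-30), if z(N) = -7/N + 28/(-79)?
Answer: 8825593/2370 ≈ 3723.9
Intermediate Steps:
z(N) = -28/79 - 7/N (z(N) = -7/N + 28*(-1/79) = -7/N - 28/79 = -28/79 - 7/N)
-38*(-2 - 96) + z(-30) = -38*(-2 - 96) + (-28/79 - 7/(-30)) = -38*(-98) + (-28/79 - 7*(-1/30)) = 3724 + (-28/79 + 7/30) = 3724 - 287/2370 = 8825593/2370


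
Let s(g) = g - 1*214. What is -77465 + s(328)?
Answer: -77351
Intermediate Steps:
s(g) = -214 + g (s(g) = g - 214 = -214 + g)
-77465 + s(328) = -77465 + (-214 + 328) = -77465 + 114 = -77351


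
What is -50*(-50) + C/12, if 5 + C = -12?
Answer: 29983/12 ≈ 2498.6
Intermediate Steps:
C = -17 (C = -5 - 12 = -17)
-50*(-50) + C/12 = -50*(-50) - 17/12 = 2500 - 17*1/12 = 2500 - 17/12 = 29983/12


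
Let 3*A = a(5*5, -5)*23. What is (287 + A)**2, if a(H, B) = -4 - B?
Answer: 781456/9 ≈ 86829.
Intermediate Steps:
A = 23/3 (A = ((-4 - 1*(-5))*23)/3 = ((-4 + 5)*23)/3 = (1*23)/3 = (1/3)*23 = 23/3 ≈ 7.6667)
(287 + A)**2 = (287 + 23/3)**2 = (884/3)**2 = 781456/9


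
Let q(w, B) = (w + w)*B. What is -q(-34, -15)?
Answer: -1020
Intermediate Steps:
q(w, B) = 2*B*w (q(w, B) = (2*w)*B = 2*B*w)
-q(-34, -15) = -2*(-15)*(-34) = -1*1020 = -1020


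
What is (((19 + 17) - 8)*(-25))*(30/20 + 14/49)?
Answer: -1250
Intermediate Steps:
(((19 + 17) - 8)*(-25))*(30/20 + 14/49) = ((36 - 8)*(-25))*(30*(1/20) + 14*(1/49)) = (28*(-25))*(3/2 + 2/7) = -700*25/14 = -1250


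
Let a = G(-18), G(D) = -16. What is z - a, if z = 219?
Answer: 235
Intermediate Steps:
a = -16
z - a = 219 - 1*(-16) = 219 + 16 = 235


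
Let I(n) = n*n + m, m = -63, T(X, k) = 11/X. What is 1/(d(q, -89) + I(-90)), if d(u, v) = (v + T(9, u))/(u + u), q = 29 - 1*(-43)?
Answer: 648/5207581 ≈ 0.00012443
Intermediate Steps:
q = 72 (q = 29 + 43 = 72)
d(u, v) = (11/9 + v)/(2*u) (d(u, v) = (v + 11/9)/(u + u) = (v + 11*(1/9))/((2*u)) = (v + 11/9)*(1/(2*u)) = (11/9 + v)*(1/(2*u)) = (11/9 + v)/(2*u))
I(n) = -63 + n**2 (I(n) = n*n - 63 = n**2 - 63 = -63 + n**2)
1/(d(q, -89) + I(-90)) = 1/((1/18)*(11 + 9*(-89))/72 + (-63 + (-90)**2)) = 1/((1/18)*(1/72)*(11 - 801) + (-63 + 8100)) = 1/((1/18)*(1/72)*(-790) + 8037) = 1/(-395/648 + 8037) = 1/(5207581/648) = 648/5207581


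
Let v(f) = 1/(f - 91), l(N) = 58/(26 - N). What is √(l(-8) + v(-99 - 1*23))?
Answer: 4*√1394085/3621 ≈ 1.3043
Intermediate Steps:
v(f) = 1/(-91 + f)
√(l(-8) + v(-99 - 1*23)) = √(-58/(-26 - 8) + 1/(-91 + (-99 - 1*23))) = √(-58/(-34) + 1/(-91 + (-99 - 23))) = √(-58*(-1/34) + 1/(-91 - 122)) = √(29/17 + 1/(-213)) = √(29/17 - 1/213) = √(6160/3621) = 4*√1394085/3621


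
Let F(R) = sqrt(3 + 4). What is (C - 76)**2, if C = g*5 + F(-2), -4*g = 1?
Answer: 95593/16 - 309*sqrt(7)/2 ≈ 5565.8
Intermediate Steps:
g = -1/4 (g = -1/4*1 = -1/4 ≈ -0.25000)
F(R) = sqrt(7)
C = -5/4 + sqrt(7) (C = -1/4*5 + sqrt(7) = -5/4 + sqrt(7) ≈ 1.3958)
(C - 76)**2 = ((-5/4 + sqrt(7)) - 76)**2 = (-309/4 + sqrt(7))**2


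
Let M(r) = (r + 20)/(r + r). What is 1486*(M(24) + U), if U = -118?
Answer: -1043915/6 ≈ -1.7399e+5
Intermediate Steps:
M(r) = (20 + r)/(2*r) (M(r) = (20 + r)/((2*r)) = (20 + r)*(1/(2*r)) = (20 + r)/(2*r))
1486*(M(24) + U) = 1486*((½)*(20 + 24)/24 - 118) = 1486*((½)*(1/24)*44 - 118) = 1486*(11/12 - 118) = 1486*(-1405/12) = -1043915/6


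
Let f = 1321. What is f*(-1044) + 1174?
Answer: -1377950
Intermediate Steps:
f*(-1044) + 1174 = 1321*(-1044) + 1174 = -1379124 + 1174 = -1377950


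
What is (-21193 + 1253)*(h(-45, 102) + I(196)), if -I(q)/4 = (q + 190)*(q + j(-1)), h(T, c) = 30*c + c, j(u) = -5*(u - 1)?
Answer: 6279145880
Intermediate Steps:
j(u) = 5 - 5*u (j(u) = -5*(-1 + u) = 5 - 5*u)
h(T, c) = 31*c
I(q) = -4*(10 + q)*(190 + q) (I(q) = -4*(q + 190)*(q + (5 - 5*(-1))) = -4*(190 + q)*(q + (5 + 5)) = -4*(190 + q)*(q + 10) = -4*(190 + q)*(10 + q) = -4*(10 + q)*(190 + q))
(-21193 + 1253)*(h(-45, 102) + I(196)) = (-21193 + 1253)*(31*102 + (-7600 - 800*196 - 4*196**2)) = -19940*(3162 + (-7600 - 156800 - 4*38416)) = -19940*(3162 + (-7600 - 156800 - 153664)) = -19940*(3162 - 318064) = -19940*(-314902) = 6279145880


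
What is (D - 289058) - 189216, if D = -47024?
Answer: -525298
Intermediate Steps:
(D - 289058) - 189216 = (-47024 - 289058) - 189216 = -336082 - 189216 = -525298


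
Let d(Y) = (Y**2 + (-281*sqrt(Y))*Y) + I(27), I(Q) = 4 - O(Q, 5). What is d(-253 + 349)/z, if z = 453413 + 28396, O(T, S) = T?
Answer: 9193/481809 - 35968*sqrt(6)/160603 ≈ -0.52950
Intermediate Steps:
I(Q) = 4 - Q
d(Y) = -23 + Y**2 - 281*Y**(3/2) (d(Y) = (Y**2 + (-281*sqrt(Y))*Y) + (4 - 1*27) = (Y**2 - 281*Y**(3/2)) + (4 - 27) = (Y**2 - 281*Y**(3/2)) - 23 = -23 + Y**2 - 281*Y**(3/2))
z = 481809
d(-253 + 349)/z = (-23 + (-253 + 349)**2 - 281*(-253 + 349)**(3/2))/481809 = (-23 + 96**2 - 107904*sqrt(6))*(1/481809) = (-23 + 9216 - 107904*sqrt(6))*(1/481809) = (9193 - 107904*sqrt(6))*(1/481809) = 9193/481809 - 35968*sqrt(6)/160603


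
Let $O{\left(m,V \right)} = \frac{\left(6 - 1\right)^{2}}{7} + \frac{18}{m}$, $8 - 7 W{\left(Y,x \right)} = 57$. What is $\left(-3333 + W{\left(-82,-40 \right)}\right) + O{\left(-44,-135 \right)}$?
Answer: $- \frac{513873}{154} \approx -3336.8$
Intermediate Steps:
$W{\left(Y,x \right)} = -7$ ($W{\left(Y,x \right)} = \frac{8}{7} - \frac{57}{7} = -7$)
$O{\left(m,V \right)} = \frac{25}{7} + \frac{18}{m}$ ($O{\left(m,V \right)} = 5^{2} \cdot \frac{1}{7} + \frac{18}{m} = 25 \cdot \frac{1}{7} + \frac{18}{m} = \frac{25}{7} + \frac{18}{m}$)
$\left(-3333 + W{\left(-82,-40 \right)}\right) + O{\left(-44,-135 \right)} = \left(-3333 - 7\right) + \left(\frac{25}{7} + \frac{18}{-44}\right) = -3340 + \left(\frac{25}{7} + 18 \left(- \frac{1}{44}\right)\right) = -3340 + \left(\frac{25}{7} - \frac{9}{22}\right) = -3340 + \frac{487}{154} = - \frac{513873}{154}$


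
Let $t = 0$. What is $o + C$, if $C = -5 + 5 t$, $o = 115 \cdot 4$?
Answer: $455$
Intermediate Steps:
$o = 460$
$C = -5$ ($C = -5 + 5 \cdot 0 = -5 + 0 = -5$)
$o + C = 460 - 5 = 455$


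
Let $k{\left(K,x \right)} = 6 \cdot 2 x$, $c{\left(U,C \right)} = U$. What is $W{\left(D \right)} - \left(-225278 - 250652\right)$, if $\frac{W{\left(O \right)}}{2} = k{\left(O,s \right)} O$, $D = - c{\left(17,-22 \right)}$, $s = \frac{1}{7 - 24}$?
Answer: $475954$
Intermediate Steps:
$s = - \frac{1}{17}$ ($s = \frac{1}{-17} = - \frac{1}{17} \approx -0.058824$)
$D = -17$ ($D = \left(-1\right) 17 = -17$)
$k{\left(K,x \right)} = 12 x$
$W{\left(O \right)} = - \frac{24 O}{17}$ ($W{\left(O \right)} = 2 \cdot 12 \left(- \frac{1}{17}\right) O = 2 \left(- \frac{12 O}{17}\right) = - \frac{24 O}{17}$)
$W{\left(D \right)} - \left(-225278 - 250652\right) = \left(- \frac{24}{17}\right) \left(-17\right) - \left(-225278 - 250652\right) = 24 - \left(-225278 - 250652\right) = 24 - -475930 = 24 + 475930 = 475954$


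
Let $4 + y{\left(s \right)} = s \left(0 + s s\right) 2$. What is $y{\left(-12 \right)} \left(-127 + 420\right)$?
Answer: $-1013780$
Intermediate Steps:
$y{\left(s \right)} = -4 + 2 s^{3}$ ($y{\left(s \right)} = -4 + s \left(0 + s s\right) 2 = -4 + s \left(0 + s^{2}\right) 2 = -4 + s s^{2} \cdot 2 = -4 + s^{3} \cdot 2 = -4 + 2 s^{3}$)
$y{\left(-12 \right)} \left(-127 + 420\right) = \left(-4 + 2 \left(-12\right)^{3}\right) \left(-127 + 420\right) = \left(-4 + 2 \left(-1728\right)\right) 293 = \left(-4 - 3456\right) 293 = \left(-3460\right) 293 = -1013780$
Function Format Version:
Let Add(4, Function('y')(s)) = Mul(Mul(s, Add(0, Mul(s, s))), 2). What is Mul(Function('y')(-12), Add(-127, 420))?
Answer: -1013780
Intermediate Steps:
Function('y')(s) = Add(-4, Mul(2, Pow(s, 3))) (Function('y')(s) = Add(-4, Mul(Mul(s, Add(0, Mul(s, s))), 2)) = Add(-4, Mul(Mul(s, Add(0, Pow(s, 2))), 2)) = Add(-4, Mul(Mul(s, Pow(s, 2)), 2)) = Add(-4, Mul(Pow(s, 3), 2)) = Add(-4, Mul(2, Pow(s, 3))))
Mul(Function('y')(-12), Add(-127, 420)) = Mul(Add(-4, Mul(2, Pow(-12, 3))), Add(-127, 420)) = Mul(Add(-4, Mul(2, -1728)), 293) = Mul(Add(-4, -3456), 293) = Mul(-3460, 293) = -1013780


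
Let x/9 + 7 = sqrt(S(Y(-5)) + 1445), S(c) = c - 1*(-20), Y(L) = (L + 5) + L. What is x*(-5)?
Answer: 315 - 90*sqrt(365) ≈ -1404.4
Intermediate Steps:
Y(L) = 5 + 2*L (Y(L) = (5 + L) + L = 5 + 2*L)
S(c) = 20 + c (S(c) = c + 20 = 20 + c)
x = -63 + 18*sqrt(365) (x = -63 + 9*sqrt((20 + (5 + 2*(-5))) + 1445) = -63 + 9*sqrt((20 + (5 - 10)) + 1445) = -63 + 9*sqrt((20 - 5) + 1445) = -63 + 9*sqrt(15 + 1445) = -63 + 9*sqrt(1460) = -63 + 9*(2*sqrt(365)) = -63 + 18*sqrt(365) ≈ 280.89)
x*(-5) = (-63 + 18*sqrt(365))*(-5) = 315 - 90*sqrt(365)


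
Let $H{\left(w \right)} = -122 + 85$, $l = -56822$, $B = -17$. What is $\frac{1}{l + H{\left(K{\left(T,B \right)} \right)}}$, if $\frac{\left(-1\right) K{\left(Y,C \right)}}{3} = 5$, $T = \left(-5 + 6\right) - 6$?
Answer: $- \frac{1}{56859} \approx -1.7587 \cdot 10^{-5}$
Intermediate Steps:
$T = -5$ ($T = 1 - 6 = -5$)
$K{\left(Y,C \right)} = -15$ ($K{\left(Y,C \right)} = \left(-3\right) 5 = -15$)
$H{\left(w \right)} = -37$
$\frac{1}{l + H{\left(K{\left(T,B \right)} \right)}} = \frac{1}{-56822 - 37} = \frac{1}{-56859} = - \frac{1}{56859}$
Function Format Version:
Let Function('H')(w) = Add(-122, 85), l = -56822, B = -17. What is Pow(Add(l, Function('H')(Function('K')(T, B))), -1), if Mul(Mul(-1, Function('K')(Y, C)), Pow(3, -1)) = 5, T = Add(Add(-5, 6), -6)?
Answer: Rational(-1, 56859) ≈ -1.7587e-5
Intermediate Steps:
T = -5 (T = Add(1, -6) = -5)
Function('K')(Y, C) = -15 (Function('K')(Y, C) = Mul(-3, 5) = -15)
Function('H')(w) = -37
Pow(Add(l, Function('H')(Function('K')(T, B))), -1) = Pow(Add(-56822, -37), -1) = Pow(-56859, -1) = Rational(-1, 56859)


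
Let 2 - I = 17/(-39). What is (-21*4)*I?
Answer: -2660/13 ≈ -204.62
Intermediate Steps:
I = 95/39 (I = 2 - 17/(-39) = 2 - 17*(-1)/39 = 2 - 1*(-17/39) = 2 + 17/39 = 95/39 ≈ 2.4359)
(-21*4)*I = -21*4*(95/39) = -84*95/39 = -2660/13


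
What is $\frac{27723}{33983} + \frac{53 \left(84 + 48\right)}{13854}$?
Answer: $\frac{103636585}{78466747} \approx 1.3208$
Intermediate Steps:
$\frac{27723}{33983} + \frac{53 \left(84 + 48\right)}{13854} = 27723 \cdot \frac{1}{33983} + 53 \cdot 132 \cdot \frac{1}{13854} = \frac{27723}{33983} + 6996 \cdot \frac{1}{13854} = \frac{27723}{33983} + \frac{1166}{2309} = \frac{103636585}{78466747}$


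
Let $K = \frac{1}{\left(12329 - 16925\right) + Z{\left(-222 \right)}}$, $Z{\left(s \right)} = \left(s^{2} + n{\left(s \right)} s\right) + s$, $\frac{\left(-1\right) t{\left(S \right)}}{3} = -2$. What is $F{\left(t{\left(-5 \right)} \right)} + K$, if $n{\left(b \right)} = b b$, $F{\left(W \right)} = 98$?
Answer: $\frac{1067865035}{10896582} \approx 98.0$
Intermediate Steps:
$t{\left(S \right)} = 6$ ($t{\left(S \right)} = \left(-3\right) \left(-2\right) = 6$)
$n{\left(b \right)} = b^{2}$
$Z{\left(s \right)} = s + s^{2} + s^{3}$ ($Z{\left(s \right)} = \left(s^{2} + s^{2} s\right) + s = \left(s^{2} + s^{3}\right) + s = s + s^{2} + s^{3}$)
$K = - \frac{1}{10896582}$ ($K = \frac{1}{\left(12329 - 16925\right) - 222 \left(1 - 222 + \left(-222\right)^{2}\right)} = \frac{1}{-4596 - 222 \left(1 - 222 + 49284\right)} = \frac{1}{-4596 - 10891986} = \frac{1}{-10896582} = - \frac{1}{10896582} \approx -9.1772 \cdot 10^{-8}$)
$F{\left(t{\left(-5 \right)} \right)} + K = 98 - \frac{1}{10896582} = \frac{1067865035}{10896582}$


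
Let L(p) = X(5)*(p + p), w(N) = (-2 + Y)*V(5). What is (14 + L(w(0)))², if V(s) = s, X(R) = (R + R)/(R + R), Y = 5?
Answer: 1936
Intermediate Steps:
X(R) = 1 (X(R) = (2*R)/((2*R)) = (2*R)*(1/(2*R)) = 1)
w(N) = 15 (w(N) = (-2 + 5)*5 = 3*5 = 15)
L(p) = 2*p (L(p) = 1*(p + p) = 1*(2*p) = 2*p)
(14 + L(w(0)))² = (14 + 2*15)² = (14 + 30)² = 44² = 1936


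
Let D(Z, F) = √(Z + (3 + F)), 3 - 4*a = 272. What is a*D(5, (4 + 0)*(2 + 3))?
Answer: -269*√7/2 ≈ -355.85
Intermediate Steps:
a = -269/4 (a = ¾ - ¼*272 = ¾ - 68 = -269/4 ≈ -67.250)
D(Z, F) = √(3 + F + Z)
a*D(5, (4 + 0)*(2 + 3)) = -269*√(3 + (4 + 0)*(2 + 3) + 5)/4 = -269*√(3 + 4*5 + 5)/4 = -269*√(3 + 20 + 5)/4 = -269*√7/2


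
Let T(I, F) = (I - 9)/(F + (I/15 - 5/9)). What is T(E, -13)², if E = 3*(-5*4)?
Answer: 385641/24964 ≈ 15.448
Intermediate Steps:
E = -60 (E = 3*(-20) = -60)
T(I, F) = (-9 + I)/(-5/9 + F + I/15) (T(I, F) = (-9 + I)/(F + (I*(1/15) - 5*⅑)) = (-9 + I)/(F + (I/15 - 5/9)) = (-9 + I)/(F + (-5/9 + I/15)) = (-9 + I)/(-5/9 + F + I/15))
T(E, -13)² = (45*(-9 - 60)/(-25 + 3*(-60) + 45*(-13)))² = (45*(-69)/(-25 - 180 - 585))² = (45*(-69)/(-790))² = (45*(-1/790)*(-69))² = (621/158)² = 385641/24964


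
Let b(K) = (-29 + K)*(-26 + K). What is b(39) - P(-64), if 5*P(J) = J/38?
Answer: 12382/95 ≈ 130.34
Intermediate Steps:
P(J) = J/190 (P(J) = (J/38)/5 = J/190)
b(39) - P(-64) = (754 + 39**2 - 55*39) - (-64)/190 = (754 + 1521 - 2145) - 1*(-32/95) = 130 + 32/95 = 12382/95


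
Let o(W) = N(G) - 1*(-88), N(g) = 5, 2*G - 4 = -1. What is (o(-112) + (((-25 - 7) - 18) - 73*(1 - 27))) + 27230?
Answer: 29171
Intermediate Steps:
G = 3/2 (G = 2 + (1/2)*(-1) = 2 - 1/2 = 3/2 ≈ 1.5000)
o(W) = 93 (o(W) = 5 - 1*(-88) = 5 + 88 = 93)
(o(-112) + (((-25 - 7) - 18) - 73*(1 - 27))) + 27230 = (93 + (((-25 - 7) - 18) - 73*(1 - 27))) + 27230 = (93 + ((-32 - 18) - 73*(-26))) + 27230 = (93 + (-50 + 1898)) + 27230 = (93 + 1848) + 27230 = 1941 + 27230 = 29171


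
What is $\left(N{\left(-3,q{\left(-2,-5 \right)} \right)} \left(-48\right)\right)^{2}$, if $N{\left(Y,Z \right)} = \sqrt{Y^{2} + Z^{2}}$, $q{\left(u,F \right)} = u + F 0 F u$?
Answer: $29952$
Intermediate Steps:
$q{\left(u,F \right)} = u$ ($q{\left(u,F \right)} = u + 0 F u = u + 0 u = u + 0 = u$)
$\left(N{\left(-3,q{\left(-2,-5 \right)} \right)} \left(-48\right)\right)^{2} = \left(\sqrt{\left(-3\right)^{2} + \left(-2\right)^{2}} \left(-48\right)\right)^{2} = \left(\sqrt{9 + 4} \left(-48\right)\right)^{2} = \left(\sqrt{13} \left(-48\right)\right)^{2} = \left(- 48 \sqrt{13}\right)^{2} = 29952$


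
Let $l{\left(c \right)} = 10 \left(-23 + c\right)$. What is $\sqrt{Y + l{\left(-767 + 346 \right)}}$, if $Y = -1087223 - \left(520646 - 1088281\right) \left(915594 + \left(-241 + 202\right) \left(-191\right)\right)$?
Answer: $\sqrt{523950421642} \approx 7.2384 \cdot 10^{5}$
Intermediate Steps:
$Y = 523950426082$ ($Y = -1087223 - - 567635 \left(915594 - -7449\right) = -1087223 - - 567635 \left(915594 + 7449\right) = -1087223 - \left(-567635\right) 923043 = -1087223 - -523951513305 = -1087223 + 523951513305 = 523950426082$)
$l{\left(c \right)} = -230 + 10 c$
$\sqrt{Y + l{\left(-767 + 346 \right)}} = \sqrt{523950426082 + \left(-230 + 10 \left(-767 + 346\right)\right)} = \sqrt{523950426082 + \left(-230 + 10 \left(-421\right)\right)} = \sqrt{523950426082 - 4440} = \sqrt{523950421642}$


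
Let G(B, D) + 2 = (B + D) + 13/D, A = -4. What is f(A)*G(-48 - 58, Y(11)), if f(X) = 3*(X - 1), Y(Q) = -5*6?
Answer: 4153/2 ≈ 2076.5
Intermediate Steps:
Y(Q) = -30
f(X) = -3 + 3*X (f(X) = 3*(-1 + X) = -3 + 3*X)
G(B, D) = -2 + B + D + 13/D (G(B, D) = -2 + ((B + D) + 13/D) = -2 + (B + D + 13/D) = -2 + B + D + 13/D)
f(A)*G(-48 - 58, Y(11)) = (-3 + 3*(-4))*(-2 + (-48 - 58) - 30 + 13/(-30)) = (-3 - 12)*(-2 - 106 - 30 + 13*(-1/30)) = -15*(-2 - 106 - 30 - 13/30) = -15*(-4153/30) = 4153/2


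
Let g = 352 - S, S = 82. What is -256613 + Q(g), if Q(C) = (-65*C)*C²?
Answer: -1279651613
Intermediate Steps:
g = 270 (g = 352 - 1*82 = 352 - 82 = 270)
Q(C) = -65*C³
-256613 + Q(g) = -256613 - 65*270³ = -256613 - 65*19683000 = -256613 - 1279395000 = -1279651613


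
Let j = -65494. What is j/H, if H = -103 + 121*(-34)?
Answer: 65494/4217 ≈ 15.531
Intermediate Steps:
H = -4217 (H = -103 - 4114 = -4217)
j/H = -65494/(-4217) = -65494*(-1/4217) = 65494/4217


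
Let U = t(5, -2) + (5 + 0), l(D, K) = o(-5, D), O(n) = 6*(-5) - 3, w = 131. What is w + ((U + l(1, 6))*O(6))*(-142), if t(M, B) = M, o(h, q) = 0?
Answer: 46991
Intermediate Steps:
O(n) = -33 (O(n) = -30 - 3 = -33)
l(D, K) = 0
U = 10 (U = 5 + (5 + 0) = 5 + 5 = 10)
w + ((U + l(1, 6))*O(6))*(-142) = 131 + ((10 + 0)*(-33))*(-142) = 131 + (10*(-33))*(-142) = 131 - 330*(-142) = 131 + 46860 = 46991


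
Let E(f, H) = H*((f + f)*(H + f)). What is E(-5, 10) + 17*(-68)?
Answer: -1656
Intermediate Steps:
E(f, H) = 2*H*f*(H + f) (E(f, H) = H*((2*f)*(H + f)) = H*(2*f*(H + f)) = 2*H*f*(H + f))
E(-5, 10) + 17*(-68) = 2*10*(-5)*(10 - 5) + 17*(-68) = 2*10*(-5)*5 - 1156 = -500 - 1156 = -1656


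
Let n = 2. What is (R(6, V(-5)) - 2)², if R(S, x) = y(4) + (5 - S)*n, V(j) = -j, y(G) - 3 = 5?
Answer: 16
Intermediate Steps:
y(G) = 8 (y(G) = 3 + 5 = 8)
R(S, x) = 18 - 2*S (R(S, x) = 8 + (5 - S)*2 = 8 + (10 - 2*S) = 18 - 2*S)
(R(6, V(-5)) - 2)² = ((18 - 2*6) - 2)² = ((18 - 12) - 2)² = (6 - 2)² = 4² = 16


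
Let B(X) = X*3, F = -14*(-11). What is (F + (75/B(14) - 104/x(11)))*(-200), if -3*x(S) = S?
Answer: -2835900/77 ≈ -36830.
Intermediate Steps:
x(S) = -S/3
F = 154
B(X) = 3*X
(F + (75/B(14) - 104/x(11)))*(-200) = (154 + (75/((3*14)) - 104/((-⅓*11))))*(-200) = (154 + (75/42 - 104/(-11/3)))*(-200) = (154 + (75*(1/42) - 104*(-3/11)))*(-200) = (154 + (25/14 + 312/11))*(-200) = (154 + 4643/154)*(-200) = (28359/154)*(-200) = -2835900/77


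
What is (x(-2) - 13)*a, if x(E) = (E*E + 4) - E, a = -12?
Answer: 36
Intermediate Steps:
x(E) = 4 + E² - E (x(E) = (E² + 4) - E = (4 + E²) - E = 4 + E² - E)
(x(-2) - 13)*a = ((4 + (-2)² - 1*(-2)) - 13)*(-12) = ((4 + 4 + 2) - 13)*(-12) = (10 - 13)*(-12) = -3*(-12) = 36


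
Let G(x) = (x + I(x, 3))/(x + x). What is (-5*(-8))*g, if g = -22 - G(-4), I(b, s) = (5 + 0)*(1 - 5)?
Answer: -1000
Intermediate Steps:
I(b, s) = -20 (I(b, s) = 5*(-4) = -20)
G(x) = (-20 + x)/(2*x) (G(x) = (x - 20)/(x + x) = (-20 + x)/((2*x)) = (-20 + x)*(1/(2*x)) = (-20 + x)/(2*x))
g = -25 (g = -22 - (-20 - 4)/(2*(-4)) = -22 - (-1)*(-24)/(2*4) = -22 - 1*3 = -22 - 3 = -25)
(-5*(-8))*g = -5*(-8)*(-25) = 40*(-25) = -1000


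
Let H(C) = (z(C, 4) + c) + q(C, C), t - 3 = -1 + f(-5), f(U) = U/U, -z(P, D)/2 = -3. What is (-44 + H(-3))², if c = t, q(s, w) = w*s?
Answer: 676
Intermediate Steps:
z(P, D) = 6 (z(P, D) = -2*(-3) = 6)
f(U) = 1
t = 3 (t = 3 + (-1 + 1) = 3 + 0 = 3)
q(s, w) = s*w
c = 3
H(C) = 9 + C² (H(C) = (6 + 3) + C*C = 9 + C²)
(-44 + H(-3))² = (-44 + (9 + (-3)²))² = (-44 + (9 + 9))² = (-44 + 18)² = (-26)² = 676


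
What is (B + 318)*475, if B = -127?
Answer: 90725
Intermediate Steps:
(B + 318)*475 = (-127 + 318)*475 = 191*475 = 90725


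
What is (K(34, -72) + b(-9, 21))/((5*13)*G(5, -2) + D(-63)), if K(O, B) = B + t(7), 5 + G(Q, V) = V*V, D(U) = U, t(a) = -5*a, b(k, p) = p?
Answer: 43/64 ≈ 0.67188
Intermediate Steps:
G(Q, V) = -5 + V² (G(Q, V) = -5 + V*V = -5 + V²)
K(O, B) = -35 + B (K(O, B) = B - 5*7 = B - 35 = -35 + B)
(K(34, -72) + b(-9, 21))/((5*13)*G(5, -2) + D(-63)) = ((-35 - 72) + 21)/((5*13)*(-5 + (-2)²) - 63) = (-107 + 21)/(65*(-5 + 4) - 63) = -86/(65*(-1) - 63) = -86/(-65 - 63) = -86/(-128) = -86*(-1/128) = 43/64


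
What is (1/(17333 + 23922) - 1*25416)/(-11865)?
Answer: 1048537079/489490575 ≈ 2.1421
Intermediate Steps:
(1/(17333 + 23922) - 1*25416)/(-11865) = (1/41255 - 25416)*(-1/11865) = -1048537079/41255*(-1/11865) = 1048537079/489490575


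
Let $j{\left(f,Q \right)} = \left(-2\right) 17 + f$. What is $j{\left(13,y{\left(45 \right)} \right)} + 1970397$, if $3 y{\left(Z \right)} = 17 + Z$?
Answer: $1970376$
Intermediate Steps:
$y{\left(Z \right)} = \frac{17}{3} + \frac{Z}{3}$ ($y{\left(Z \right)} = \frac{17 + Z}{3} = \frac{17}{3} + \frac{Z}{3}$)
$j{\left(f,Q \right)} = -34 + f$
$j{\left(13,y{\left(45 \right)} \right)} + 1970397 = \left(-34 + 13\right) + 1970397 = -21 + 1970397 = 1970376$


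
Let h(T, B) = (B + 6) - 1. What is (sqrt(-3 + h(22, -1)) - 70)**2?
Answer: 4761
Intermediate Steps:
h(T, B) = 5 + B (h(T, B) = (6 + B) - 1 = 5 + B)
(sqrt(-3 + h(22, -1)) - 70)**2 = (sqrt(-3 + (5 - 1)) - 70)**2 = (sqrt(-3 + 4) - 70)**2 = (sqrt(1) - 70)**2 = (1 - 70)**2 = (-69)**2 = 4761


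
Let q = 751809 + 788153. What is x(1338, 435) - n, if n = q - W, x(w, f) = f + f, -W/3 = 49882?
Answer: -1688738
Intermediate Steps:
W = -149646 (W = -3*49882 = -149646)
x(w, f) = 2*f
q = 1539962
n = 1689608 (n = 1539962 - 1*(-149646) = 1539962 + 149646 = 1689608)
x(1338, 435) - n = 2*435 - 1*1689608 = 870 - 1689608 = -1688738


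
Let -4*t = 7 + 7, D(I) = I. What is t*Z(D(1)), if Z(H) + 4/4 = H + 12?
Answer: -42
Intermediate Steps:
Z(H) = 11 + H (Z(H) = -1 + (H + 12) = -1 + (12 + H) = 11 + H)
t = -7/2 (t = -(7 + 7)/4 = -¼*14 = -7/2 ≈ -3.5000)
t*Z(D(1)) = -7*(11 + 1)/2 = -7/2*12 = -42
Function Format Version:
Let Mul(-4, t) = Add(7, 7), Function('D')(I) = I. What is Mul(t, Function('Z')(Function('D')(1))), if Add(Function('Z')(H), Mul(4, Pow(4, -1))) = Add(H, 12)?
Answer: -42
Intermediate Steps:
Function('Z')(H) = Add(11, H) (Function('Z')(H) = Add(-1, Add(H, 12)) = Add(-1, Add(12, H)) = Add(11, H))
t = Rational(-7, 2) (t = Mul(Rational(-1, 4), Add(7, 7)) = Mul(Rational(-1, 4), 14) = Rational(-7, 2) ≈ -3.5000)
Mul(t, Function('Z')(Function('D')(1))) = Mul(Rational(-7, 2), Add(11, 1)) = Mul(Rational(-7, 2), 12) = -42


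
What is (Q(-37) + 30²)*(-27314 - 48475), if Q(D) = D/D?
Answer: -68285889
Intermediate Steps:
Q(D) = 1
(Q(-37) + 30²)*(-27314 - 48475) = (1 + 30²)*(-27314 - 48475) = (1 + 900)*(-75789) = 901*(-75789) = -68285889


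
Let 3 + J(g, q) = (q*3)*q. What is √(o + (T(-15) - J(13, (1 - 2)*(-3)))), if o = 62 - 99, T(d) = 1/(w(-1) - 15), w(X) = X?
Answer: I*√977/4 ≈ 7.8142*I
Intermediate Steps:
J(g, q) = -3 + 3*q² (J(g, q) = -3 + (q*3)*q = -3 + (3*q)*q = -3 + 3*q²)
T(d) = -1/16 (T(d) = 1/(-1 - 15) = 1/(-16) = -1/16)
o = -37
√(o + (T(-15) - J(13, (1 - 2)*(-3)))) = √(-37 + (-1/16 - (-3 + 3*((1 - 2)*(-3))²))) = √(-37 + (-1/16 - (-3 + 3*(-1*(-3))²))) = √(-37 + (-1/16 - (-3 + 3*3²))) = √(-37 + (-1/16 - (-3 + 3*9))) = √(-37 + (-1/16 - (-3 + 27))) = √(-37 + (-1/16 - 1*24)) = √(-37 + (-1/16 - 24)) = √(-37 - 385/16) = √(-977/16) = I*√977/4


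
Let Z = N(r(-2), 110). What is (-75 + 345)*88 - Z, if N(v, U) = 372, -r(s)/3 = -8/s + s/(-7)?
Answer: 23388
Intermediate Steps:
r(s) = 24/s + 3*s/7 (r(s) = -3*(-8/s + s/(-7)) = -3*(-8/s + s*(-1/7)) = -3*(-8/s - s/7) = 24/s + 3*s/7)
Z = 372
(-75 + 345)*88 - Z = (-75 + 345)*88 - 1*372 = 270*88 - 372 = 23760 - 372 = 23388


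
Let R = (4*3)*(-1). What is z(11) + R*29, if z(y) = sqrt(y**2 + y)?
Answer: -348 + 2*sqrt(33) ≈ -336.51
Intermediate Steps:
z(y) = sqrt(y + y**2)
R = -12 (R = 12*(-1) = -12)
z(11) + R*29 = sqrt(11*(1 + 11)) - 12*29 = sqrt(11*12) - 348 = sqrt(132) - 348 = 2*sqrt(33) - 348 = -348 + 2*sqrt(33)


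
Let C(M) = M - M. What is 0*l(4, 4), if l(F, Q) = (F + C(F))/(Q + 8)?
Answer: 0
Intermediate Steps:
C(M) = 0
l(F, Q) = F/(8 + Q) (l(F, Q) = (F + 0)/(Q + 8) = F/(8 + Q))
0*l(4, 4) = 0*(4/(8 + 4)) = 0*(4/12) = 0*(4*(1/12)) = 0*(1/3) = 0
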